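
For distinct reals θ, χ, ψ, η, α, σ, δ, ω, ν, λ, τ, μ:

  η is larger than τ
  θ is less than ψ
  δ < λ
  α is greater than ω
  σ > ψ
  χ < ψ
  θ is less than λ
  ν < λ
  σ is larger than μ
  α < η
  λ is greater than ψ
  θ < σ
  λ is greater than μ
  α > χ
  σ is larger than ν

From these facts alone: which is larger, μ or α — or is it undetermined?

Following every chain through μ: above μ we get σ, λ.
α is not reached, and no chain runs the other way from α to μ.
So the given relations leave the order of μ and α undetermined.

undetermined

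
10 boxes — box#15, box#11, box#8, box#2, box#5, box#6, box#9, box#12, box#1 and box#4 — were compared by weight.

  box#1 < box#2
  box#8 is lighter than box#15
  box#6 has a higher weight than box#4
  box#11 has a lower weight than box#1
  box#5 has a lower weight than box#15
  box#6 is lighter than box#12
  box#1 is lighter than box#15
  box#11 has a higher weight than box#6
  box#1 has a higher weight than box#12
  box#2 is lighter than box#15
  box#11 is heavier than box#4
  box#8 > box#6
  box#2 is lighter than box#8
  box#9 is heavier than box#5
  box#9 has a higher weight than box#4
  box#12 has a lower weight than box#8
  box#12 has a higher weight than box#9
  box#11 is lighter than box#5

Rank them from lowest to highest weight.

Nothing is placed below box#4, so it is least; from there box#4 < box#6; box#6 < box#11; box#11 < box#5; box#5 < box#9; box#9 < box#12; box#12 < box#1; box#1 < box#2; box#2 < box#8; box#8 < box#15, each given directly.

box#4 < box#6 < box#11 < box#5 < box#9 < box#12 < box#1 < box#2 < box#8 < box#15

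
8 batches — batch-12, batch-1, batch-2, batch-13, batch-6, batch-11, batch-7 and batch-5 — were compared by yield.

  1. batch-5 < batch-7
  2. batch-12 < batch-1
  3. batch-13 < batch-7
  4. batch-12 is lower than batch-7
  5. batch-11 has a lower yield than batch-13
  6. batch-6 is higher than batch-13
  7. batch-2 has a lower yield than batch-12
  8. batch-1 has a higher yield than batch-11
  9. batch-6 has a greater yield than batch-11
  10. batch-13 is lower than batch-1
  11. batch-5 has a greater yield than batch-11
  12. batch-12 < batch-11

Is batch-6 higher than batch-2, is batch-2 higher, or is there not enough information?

batch-2 < batch-12 and batch-12 < batch-11 give batch-2 < batch-11.
With batch-11 < batch-13: batch-2 < batch-12 < batch-11 < batch-13.
Then batch-13 < batch-6 extends the chain to batch-6.
So batch-6 is higher.

batch-6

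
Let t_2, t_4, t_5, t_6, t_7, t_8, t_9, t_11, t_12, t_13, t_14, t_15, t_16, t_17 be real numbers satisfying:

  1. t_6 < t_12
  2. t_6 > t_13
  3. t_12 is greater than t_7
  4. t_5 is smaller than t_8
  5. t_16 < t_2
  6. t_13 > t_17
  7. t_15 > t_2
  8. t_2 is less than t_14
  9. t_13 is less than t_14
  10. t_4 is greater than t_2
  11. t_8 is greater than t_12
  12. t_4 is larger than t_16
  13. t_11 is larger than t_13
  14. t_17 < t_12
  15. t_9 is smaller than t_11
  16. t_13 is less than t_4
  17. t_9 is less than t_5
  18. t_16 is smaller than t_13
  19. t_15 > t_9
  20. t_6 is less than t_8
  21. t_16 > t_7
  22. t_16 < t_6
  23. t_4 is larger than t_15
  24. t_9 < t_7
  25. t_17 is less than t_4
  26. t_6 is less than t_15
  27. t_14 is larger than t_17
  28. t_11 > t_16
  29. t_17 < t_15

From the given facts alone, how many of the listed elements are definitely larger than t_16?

9

The elements the relations force above t_16 are t_2, t_13, t_14, t_6, t_15, t_12, t_8, t_11, t_4 — no chain reaches any other.
That is 9.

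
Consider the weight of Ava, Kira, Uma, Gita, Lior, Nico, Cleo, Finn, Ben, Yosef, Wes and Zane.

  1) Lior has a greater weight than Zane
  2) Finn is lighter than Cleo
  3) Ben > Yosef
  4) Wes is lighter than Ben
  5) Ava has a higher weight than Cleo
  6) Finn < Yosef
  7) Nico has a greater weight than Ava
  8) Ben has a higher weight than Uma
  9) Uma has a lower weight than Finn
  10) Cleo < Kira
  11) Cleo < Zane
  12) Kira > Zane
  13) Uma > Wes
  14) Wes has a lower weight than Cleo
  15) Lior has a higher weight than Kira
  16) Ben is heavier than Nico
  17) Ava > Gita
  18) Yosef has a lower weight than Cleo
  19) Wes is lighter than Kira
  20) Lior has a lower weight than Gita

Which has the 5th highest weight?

Chaining the given pairs: Wes < Uma < Finn < Yosef < Cleo < Zane < Kira < Lior < Gita < Ava < Nico < Ben.
The 5th largest is Lior.

Lior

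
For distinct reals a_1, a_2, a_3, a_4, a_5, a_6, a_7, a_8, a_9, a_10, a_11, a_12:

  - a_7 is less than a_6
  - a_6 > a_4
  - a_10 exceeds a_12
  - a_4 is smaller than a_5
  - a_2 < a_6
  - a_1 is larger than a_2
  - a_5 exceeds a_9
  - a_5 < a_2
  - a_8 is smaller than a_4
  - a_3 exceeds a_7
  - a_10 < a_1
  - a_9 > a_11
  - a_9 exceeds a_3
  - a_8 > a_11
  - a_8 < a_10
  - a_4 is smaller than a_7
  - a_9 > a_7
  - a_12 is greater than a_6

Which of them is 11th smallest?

a_10

Piecing the relations together gives one ordering: a_11 < a_8 < a_4 < a_7 < a_3 < a_9 < a_5 < a_2 < a_6 < a_12 < a_10 < a_1.
Counting 11 from the smallest end gives a_10.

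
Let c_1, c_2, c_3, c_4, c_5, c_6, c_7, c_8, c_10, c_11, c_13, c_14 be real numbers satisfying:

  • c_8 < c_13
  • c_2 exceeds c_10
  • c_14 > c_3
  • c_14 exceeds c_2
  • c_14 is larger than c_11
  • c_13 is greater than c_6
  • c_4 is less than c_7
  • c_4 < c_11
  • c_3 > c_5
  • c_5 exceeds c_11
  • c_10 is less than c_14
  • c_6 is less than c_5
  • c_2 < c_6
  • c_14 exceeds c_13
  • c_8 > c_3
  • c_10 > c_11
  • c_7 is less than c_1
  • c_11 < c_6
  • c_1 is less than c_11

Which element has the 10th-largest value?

c_1

The consecutive relations fix a unique order: c_4 < c_7 < c_1 < c_11 < c_10 < c_2 < c_6 < c_5 < c_3 < c_8 < c_13 < c_14.
The 10th largest is c_1.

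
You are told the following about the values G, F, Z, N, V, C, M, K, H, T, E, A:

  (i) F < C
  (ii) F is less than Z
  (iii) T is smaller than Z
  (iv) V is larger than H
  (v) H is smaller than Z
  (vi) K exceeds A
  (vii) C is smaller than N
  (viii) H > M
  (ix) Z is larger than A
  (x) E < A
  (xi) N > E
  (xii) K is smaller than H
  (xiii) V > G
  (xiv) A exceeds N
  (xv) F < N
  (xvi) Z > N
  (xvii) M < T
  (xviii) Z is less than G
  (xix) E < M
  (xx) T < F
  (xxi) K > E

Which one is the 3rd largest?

Z

Chaining the given pairs: E < M < T < F < C < N < A < K < H < Z < G < V.
The 3rd largest is Z.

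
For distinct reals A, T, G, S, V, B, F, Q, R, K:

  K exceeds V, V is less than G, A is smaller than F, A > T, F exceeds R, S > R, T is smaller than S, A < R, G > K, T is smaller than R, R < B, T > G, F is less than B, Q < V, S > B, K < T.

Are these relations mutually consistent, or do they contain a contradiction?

consistent

Every relation is compatible with Q < V < K < G < T < A < R < F < B < S; the set is consistent.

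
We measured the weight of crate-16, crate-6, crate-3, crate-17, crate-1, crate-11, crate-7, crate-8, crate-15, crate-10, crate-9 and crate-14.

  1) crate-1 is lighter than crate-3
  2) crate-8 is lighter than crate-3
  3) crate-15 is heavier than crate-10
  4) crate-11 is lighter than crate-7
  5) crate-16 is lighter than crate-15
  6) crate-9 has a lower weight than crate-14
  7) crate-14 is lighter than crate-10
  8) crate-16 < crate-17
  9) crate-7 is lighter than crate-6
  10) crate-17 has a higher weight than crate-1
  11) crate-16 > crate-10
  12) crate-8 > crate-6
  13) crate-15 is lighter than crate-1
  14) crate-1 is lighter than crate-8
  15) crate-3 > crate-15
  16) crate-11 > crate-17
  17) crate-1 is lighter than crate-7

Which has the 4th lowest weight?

Chaining the given pairs: crate-9 < crate-14 < crate-10 < crate-16 < crate-15 < crate-1 < crate-17 < crate-11 < crate-7 < crate-6 < crate-8 < crate-3.
The 4th smallest is crate-16.

crate-16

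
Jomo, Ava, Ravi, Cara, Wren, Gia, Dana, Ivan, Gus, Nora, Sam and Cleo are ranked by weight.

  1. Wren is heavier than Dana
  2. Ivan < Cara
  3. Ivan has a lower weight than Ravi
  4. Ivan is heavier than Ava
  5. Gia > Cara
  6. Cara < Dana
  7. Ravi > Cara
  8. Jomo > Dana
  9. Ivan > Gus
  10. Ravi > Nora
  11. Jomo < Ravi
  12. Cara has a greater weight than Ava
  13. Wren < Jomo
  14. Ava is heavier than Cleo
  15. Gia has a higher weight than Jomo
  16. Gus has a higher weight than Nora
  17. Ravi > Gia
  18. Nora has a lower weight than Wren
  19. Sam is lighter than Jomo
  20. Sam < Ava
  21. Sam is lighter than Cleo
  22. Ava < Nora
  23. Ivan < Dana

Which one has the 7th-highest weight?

Ivan

Piecing the relations together gives one ordering: Sam < Cleo < Ava < Nora < Gus < Ivan < Cara < Dana < Wren < Jomo < Gia < Ravi.
Counting 7 from the largest end gives Ivan.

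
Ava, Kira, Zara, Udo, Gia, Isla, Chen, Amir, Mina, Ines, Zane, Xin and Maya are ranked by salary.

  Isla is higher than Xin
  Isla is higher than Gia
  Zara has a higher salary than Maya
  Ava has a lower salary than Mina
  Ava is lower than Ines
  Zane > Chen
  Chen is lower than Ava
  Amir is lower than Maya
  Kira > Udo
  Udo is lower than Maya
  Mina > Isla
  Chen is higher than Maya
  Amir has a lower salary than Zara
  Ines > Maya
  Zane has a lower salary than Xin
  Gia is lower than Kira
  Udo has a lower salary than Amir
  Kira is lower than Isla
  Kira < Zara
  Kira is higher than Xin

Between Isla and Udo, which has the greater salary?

Isla

Link the given pairs in sequence: Udo < Maya; Maya < Chen; Chen < Zane; Zane < Xin; Xin < Kira; Kira < Isla.
Chaining these gives Udo < Maya < Chen < Zane < Xin < Kira < Isla.
So Udo < Isla; Isla is the higher of the two.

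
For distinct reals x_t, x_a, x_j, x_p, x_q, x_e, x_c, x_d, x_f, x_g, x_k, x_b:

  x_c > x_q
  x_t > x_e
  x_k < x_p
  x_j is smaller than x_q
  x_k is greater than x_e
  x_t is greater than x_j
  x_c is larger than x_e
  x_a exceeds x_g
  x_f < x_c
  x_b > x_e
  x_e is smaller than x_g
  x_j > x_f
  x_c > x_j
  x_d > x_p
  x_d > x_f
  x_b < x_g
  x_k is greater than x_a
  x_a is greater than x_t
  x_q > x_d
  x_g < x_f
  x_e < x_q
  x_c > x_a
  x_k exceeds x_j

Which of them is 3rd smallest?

x_g

Chaining the given pairs: x_e < x_b < x_g < x_f < x_j < x_t < x_a < x_k < x_p < x_d < x_q < x_c.
The 3rd smallest is x_g.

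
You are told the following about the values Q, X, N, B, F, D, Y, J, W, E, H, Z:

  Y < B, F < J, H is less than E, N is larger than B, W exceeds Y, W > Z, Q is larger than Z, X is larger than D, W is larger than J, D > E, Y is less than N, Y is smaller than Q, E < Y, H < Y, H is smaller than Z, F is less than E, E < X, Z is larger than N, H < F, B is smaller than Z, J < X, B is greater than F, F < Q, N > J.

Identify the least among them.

F is not least since H < F; E is not least since H < E; Y is not least since H < Y; D is not least since E < D; J is not least since F < J; B is not least since F < B; N is not least since Y < N; Z is not least since H < Z; Q is not least since Z < Q; W is not least since Y < W; X is not least since E < X.
Only H has nothing below it, so H is the least.

H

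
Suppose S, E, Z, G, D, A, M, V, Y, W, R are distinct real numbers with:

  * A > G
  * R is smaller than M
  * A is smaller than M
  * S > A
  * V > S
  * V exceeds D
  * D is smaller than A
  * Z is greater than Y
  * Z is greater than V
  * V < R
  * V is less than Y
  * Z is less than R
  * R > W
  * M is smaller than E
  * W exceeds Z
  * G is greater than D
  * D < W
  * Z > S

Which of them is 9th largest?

A

Chaining the given pairs: D < G < A < S < V < Y < Z < W < R < M < E.
Counting 9 from the largest end gives A.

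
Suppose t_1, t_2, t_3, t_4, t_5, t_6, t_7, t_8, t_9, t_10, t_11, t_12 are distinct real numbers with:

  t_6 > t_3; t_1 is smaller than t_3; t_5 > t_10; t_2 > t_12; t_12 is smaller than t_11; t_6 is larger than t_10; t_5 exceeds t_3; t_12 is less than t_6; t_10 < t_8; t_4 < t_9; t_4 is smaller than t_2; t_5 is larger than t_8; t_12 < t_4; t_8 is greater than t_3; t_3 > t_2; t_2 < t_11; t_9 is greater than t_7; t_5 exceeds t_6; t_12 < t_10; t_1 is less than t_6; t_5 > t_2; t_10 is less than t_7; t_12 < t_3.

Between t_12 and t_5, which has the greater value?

t_5

t_12 < t_4 and t_4 < t_2 give t_12 < t_2.
With t_2 < t_3: t_12 < t_4 < t_2 < t_3.
Then t_3 < t_6 extends the chain to t_6.
Then t_6 < t_5 extends the chain to t_5.
So t_12 < t_5; t_5 is the larger of the two.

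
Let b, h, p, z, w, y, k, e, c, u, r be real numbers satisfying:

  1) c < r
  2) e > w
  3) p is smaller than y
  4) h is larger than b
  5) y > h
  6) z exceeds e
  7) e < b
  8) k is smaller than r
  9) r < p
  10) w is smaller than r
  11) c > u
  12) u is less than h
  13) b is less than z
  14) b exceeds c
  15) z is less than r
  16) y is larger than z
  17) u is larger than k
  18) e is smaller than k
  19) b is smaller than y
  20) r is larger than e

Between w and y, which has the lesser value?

w

Link the given pairs in sequence: w < e; e < k; k < u; u < c; c < b; b < z; z < r; r < p; p < y.
Chaining these gives w < e < k < u < c < b < z < r < p < y.
So w < y; w is the smaller of the two.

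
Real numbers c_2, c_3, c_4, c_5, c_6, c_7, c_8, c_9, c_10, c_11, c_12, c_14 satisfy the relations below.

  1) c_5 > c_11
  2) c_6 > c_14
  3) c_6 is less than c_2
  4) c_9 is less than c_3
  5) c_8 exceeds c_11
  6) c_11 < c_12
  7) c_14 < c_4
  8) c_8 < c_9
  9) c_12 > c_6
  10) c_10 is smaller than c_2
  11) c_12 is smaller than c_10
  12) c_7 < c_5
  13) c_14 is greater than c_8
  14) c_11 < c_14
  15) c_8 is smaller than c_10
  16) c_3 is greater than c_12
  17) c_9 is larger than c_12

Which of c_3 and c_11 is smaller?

Chaining the given relations: c_11 < c_8 < c_14 < c_6 < c_12 < c_9 < c_3.
So c_11 < c_3; c_11 is the smaller of the two.

c_11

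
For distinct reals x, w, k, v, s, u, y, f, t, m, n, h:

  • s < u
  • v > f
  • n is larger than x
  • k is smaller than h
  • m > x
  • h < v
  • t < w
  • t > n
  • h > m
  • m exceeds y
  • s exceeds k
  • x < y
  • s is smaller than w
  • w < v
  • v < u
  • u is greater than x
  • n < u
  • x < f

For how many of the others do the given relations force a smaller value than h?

The elements the relations force below h are x, y, m, k — no chain reaches any other.
That is 4.

4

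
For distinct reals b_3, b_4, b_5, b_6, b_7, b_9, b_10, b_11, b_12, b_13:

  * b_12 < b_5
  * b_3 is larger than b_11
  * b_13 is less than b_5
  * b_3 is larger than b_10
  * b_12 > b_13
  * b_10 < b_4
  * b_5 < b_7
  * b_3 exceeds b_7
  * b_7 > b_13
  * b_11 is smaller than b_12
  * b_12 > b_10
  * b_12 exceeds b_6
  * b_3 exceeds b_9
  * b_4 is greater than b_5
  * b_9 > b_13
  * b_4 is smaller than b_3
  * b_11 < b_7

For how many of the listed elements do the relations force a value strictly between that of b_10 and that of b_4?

2

The relations place b_10 below b_4. An element lies strictly between them when it is forced above b_10 and also forced below b_4.
Above b_10: {b_12, b_5, b_7, b_3}. Below b_4: {b_13, b_11, b_6, b_12, b_5}.
Intersection: {b_12, b_5} — 2.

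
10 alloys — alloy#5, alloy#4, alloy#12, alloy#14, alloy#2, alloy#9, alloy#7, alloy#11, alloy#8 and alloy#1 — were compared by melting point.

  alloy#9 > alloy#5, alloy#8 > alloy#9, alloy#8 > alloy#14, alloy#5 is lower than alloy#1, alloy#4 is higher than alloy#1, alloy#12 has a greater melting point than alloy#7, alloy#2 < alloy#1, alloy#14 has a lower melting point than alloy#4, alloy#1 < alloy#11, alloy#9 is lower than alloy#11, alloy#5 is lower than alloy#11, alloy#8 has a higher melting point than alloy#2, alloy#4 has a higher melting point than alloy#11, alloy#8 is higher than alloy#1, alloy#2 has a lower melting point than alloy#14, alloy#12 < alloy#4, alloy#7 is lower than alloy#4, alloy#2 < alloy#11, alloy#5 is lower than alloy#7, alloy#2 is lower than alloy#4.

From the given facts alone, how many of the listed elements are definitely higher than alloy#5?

7

From alloy#5 the given relations immediately reach alloy#7, alloy#1, alloy#9, alloy#11.
From those, alloy#12, alloy#4, alloy#8 — 7 in total.
No other element is forced above alloy#5 by the given relations, so the count is 7.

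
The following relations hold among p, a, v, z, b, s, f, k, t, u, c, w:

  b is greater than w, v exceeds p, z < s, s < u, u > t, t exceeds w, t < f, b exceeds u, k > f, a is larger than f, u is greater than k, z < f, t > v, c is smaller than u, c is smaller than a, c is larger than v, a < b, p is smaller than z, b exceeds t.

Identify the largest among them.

b

Chaining downward from b: directly below it, w, t, a, u; then v, c, f, s, k; then p, z.
That covers every other element, and nothing is given above b, so b is the largest.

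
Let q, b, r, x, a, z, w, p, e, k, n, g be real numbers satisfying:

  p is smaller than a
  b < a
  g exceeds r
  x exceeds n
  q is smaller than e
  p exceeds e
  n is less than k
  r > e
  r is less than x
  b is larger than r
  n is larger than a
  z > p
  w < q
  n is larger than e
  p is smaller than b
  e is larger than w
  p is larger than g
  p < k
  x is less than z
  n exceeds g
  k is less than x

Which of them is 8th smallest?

a

The consecutive relations fix a unique order: w < q < e < r < g < p < b < a < n < k < x < z.
The 8th smallest is a.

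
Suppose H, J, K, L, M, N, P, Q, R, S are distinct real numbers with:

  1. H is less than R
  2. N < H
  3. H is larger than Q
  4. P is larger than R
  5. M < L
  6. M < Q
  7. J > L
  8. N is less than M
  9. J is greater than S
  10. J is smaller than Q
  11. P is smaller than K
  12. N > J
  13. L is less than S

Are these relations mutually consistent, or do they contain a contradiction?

inconsistent

Chaining the given relations yields N < M < L < S < J, so N < J. But one relation states J < N. These cannot both hold.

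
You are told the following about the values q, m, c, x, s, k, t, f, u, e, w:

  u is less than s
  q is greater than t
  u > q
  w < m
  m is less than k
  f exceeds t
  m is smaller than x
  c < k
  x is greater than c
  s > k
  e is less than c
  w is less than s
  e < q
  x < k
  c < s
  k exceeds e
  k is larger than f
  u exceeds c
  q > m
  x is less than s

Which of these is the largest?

w is not greatest since w < s; e is not greatest since e < c; t is not greatest since t < q; m is not greatest since m < k; f is not greatest since f < k; c is not greatest since c < k; x is not greatest since x < k; k is not greatest since k < s; q is not greatest since q < u; u is not greatest since u < s.
Only s has nothing above it, so s is the largest.

s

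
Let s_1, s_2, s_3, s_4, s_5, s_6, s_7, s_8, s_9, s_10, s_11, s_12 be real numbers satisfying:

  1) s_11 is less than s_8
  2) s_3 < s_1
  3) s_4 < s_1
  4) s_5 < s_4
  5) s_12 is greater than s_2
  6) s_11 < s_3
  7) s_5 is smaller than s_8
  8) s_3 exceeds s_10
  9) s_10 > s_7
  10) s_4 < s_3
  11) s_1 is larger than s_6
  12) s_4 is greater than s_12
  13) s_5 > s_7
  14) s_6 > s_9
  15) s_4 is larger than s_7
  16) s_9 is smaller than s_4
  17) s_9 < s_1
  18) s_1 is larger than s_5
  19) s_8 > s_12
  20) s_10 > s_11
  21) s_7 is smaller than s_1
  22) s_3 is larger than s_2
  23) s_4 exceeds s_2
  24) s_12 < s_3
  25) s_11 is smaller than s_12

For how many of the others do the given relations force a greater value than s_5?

4

The elements the relations force above s_5 are s_4, s_3, s_8, s_1 — no chain reaches any other.
That is 4.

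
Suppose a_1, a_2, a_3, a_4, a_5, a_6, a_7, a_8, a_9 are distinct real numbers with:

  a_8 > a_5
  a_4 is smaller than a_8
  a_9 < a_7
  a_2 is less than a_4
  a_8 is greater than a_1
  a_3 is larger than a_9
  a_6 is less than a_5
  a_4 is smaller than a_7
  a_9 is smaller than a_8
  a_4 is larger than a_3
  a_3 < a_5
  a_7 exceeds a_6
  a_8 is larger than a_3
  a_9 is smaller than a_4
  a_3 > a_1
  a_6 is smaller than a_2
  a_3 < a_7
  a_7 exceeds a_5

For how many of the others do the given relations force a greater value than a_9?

5

From a_9 the given relations immediately reach a_3, a_4, a_8, a_7.
From those, a_5 — 5 in total.
Nothing else is reachable above a_9; 5 in all.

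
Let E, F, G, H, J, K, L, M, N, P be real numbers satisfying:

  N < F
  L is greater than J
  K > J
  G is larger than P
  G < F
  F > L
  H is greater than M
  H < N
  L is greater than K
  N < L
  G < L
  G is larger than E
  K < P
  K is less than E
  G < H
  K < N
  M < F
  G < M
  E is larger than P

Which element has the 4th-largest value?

H

Chaining the given pairs: J < K < P < E < G < M < H < N < L < F.
Counting 4 from the largest end gives H.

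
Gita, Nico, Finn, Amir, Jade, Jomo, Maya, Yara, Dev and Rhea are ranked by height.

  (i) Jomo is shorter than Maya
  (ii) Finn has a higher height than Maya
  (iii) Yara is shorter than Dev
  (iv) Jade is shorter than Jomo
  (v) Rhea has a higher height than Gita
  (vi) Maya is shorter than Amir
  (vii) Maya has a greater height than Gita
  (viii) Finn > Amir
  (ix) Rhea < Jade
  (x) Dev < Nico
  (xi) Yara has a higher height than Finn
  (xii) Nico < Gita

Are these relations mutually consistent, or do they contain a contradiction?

We have Nico < Gita stated directly, yet also Gita < Rhea < Jade < Jomo < Maya < Amir < Finn < Yara < Dev < Nico by chaining the others — so Gita < Nico. Contradiction.

inconsistent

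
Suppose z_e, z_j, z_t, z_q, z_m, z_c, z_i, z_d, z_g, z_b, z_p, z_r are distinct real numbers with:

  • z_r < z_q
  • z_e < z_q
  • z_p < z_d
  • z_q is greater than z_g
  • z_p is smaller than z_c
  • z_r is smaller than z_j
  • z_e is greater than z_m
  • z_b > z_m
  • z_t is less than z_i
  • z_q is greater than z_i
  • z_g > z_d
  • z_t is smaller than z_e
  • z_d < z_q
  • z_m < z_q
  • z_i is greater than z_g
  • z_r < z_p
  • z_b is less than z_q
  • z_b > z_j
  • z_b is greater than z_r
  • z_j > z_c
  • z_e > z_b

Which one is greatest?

z_r is not greatest since z_r < z_p; z_t is not greatest since z_t < z_i; z_p is not greatest since z_p < z_d; z_c is not greatest since z_c < z_j; z_j is not greatest since z_j < z_b; z_d is not greatest since z_d < z_g; z_m is not greatest since z_m < z_q; z_g is not greatest since z_g < z_q; z_i is not greatest since z_i < z_q; z_b is not greatest since z_b < z_q; z_e is not greatest since z_e < z_q.
Only z_q has nothing above it, so z_q is the greatest.

z_q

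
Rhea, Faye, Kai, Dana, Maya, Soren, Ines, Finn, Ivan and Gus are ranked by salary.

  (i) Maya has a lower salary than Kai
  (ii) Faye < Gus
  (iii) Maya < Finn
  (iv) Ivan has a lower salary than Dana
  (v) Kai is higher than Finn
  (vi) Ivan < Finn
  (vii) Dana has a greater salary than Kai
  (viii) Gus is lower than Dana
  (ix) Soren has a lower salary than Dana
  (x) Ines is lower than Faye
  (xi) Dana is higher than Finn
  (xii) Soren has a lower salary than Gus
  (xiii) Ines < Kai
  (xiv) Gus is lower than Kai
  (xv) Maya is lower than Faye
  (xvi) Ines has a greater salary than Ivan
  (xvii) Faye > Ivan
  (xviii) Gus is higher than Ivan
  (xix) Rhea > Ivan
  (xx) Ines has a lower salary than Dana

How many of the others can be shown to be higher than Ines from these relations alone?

4

Directly above Ines: Faye, Kai, Dana.
One step further: Gus (4 so far).
Nothing else is reachable above Ines; 4 in all.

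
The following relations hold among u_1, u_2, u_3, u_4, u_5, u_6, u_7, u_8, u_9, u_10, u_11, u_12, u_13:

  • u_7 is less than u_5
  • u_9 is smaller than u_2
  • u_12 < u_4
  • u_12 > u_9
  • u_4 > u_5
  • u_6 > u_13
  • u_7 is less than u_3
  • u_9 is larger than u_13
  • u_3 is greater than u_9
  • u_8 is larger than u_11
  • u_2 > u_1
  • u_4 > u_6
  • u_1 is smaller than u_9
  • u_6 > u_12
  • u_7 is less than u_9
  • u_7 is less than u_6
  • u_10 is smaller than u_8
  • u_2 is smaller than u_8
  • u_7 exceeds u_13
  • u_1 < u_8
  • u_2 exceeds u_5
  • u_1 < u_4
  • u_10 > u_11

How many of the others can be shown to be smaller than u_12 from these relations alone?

Directly below u_12: u_9.
One step further: u_1, u_13, u_7 (4 so far).
Nothing else is reachable below u_12; 4 in all.

4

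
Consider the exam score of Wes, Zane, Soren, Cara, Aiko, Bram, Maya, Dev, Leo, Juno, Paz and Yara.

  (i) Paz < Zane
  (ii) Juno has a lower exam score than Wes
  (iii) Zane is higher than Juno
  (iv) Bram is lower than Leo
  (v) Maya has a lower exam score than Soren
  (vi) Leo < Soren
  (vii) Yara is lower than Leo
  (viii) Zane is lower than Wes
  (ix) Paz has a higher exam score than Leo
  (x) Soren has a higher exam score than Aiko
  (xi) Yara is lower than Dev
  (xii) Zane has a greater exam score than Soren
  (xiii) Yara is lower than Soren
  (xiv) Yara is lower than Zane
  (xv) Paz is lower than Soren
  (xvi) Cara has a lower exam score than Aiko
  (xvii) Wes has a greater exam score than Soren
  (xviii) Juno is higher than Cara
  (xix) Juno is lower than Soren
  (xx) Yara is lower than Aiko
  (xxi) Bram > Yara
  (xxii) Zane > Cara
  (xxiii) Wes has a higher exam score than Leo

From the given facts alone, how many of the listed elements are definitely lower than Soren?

Directly below Soren: Maya, Yara, Aiko, Juno, Leo, Paz.
One step further: Cara, Bram (8 so far).
Nothing else is reachable below Soren; 8 in all.

8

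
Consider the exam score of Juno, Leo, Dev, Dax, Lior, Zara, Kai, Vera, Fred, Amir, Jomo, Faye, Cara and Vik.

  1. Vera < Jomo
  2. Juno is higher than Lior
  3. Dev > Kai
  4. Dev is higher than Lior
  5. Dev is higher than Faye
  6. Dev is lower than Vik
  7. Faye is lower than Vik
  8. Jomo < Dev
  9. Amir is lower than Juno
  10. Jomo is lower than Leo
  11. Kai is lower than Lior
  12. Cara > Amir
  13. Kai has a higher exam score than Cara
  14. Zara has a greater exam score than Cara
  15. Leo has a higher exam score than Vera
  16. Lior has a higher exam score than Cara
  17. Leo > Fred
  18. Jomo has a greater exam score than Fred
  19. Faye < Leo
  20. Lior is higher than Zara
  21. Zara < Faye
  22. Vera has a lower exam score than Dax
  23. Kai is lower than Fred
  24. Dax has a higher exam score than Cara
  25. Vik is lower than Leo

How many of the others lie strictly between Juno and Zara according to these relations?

The relations place Zara below Juno. An element lies strictly between them when it is forced above Zara and also forced below Juno.
Above Zara: {Lior, Faye, Dev, Vik, Leo}. Below Juno: {Amir, Cara, Kai, Lior}.
Intersection: {Lior} — 1.

1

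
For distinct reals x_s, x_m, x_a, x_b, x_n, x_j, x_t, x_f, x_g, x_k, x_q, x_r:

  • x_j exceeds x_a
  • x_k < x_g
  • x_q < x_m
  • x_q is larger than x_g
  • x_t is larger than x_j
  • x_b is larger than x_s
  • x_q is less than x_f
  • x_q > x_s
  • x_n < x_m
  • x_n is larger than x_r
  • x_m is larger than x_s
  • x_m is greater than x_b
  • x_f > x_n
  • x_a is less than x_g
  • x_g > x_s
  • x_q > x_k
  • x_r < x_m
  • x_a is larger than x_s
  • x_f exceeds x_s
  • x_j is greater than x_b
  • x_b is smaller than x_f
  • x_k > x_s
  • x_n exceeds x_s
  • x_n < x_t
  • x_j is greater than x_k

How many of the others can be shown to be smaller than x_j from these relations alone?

The elements the relations force below x_j are x_s, x_a, x_b, x_k — no chain reaches any other.
That is 4.

4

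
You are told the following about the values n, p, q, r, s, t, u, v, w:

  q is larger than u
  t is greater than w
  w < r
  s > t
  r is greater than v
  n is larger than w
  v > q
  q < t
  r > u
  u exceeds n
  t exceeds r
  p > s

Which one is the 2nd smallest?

The consecutive relations fix a unique order: w < n < u < q < v < r < t < s < p.
Counting 2 from the smallest end gives n.

n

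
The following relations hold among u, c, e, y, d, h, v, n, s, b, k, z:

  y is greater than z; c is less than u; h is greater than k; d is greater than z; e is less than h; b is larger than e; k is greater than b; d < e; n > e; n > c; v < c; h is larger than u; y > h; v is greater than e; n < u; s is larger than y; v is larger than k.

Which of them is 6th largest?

c

Piecing the relations together gives one ordering: z < d < e < b < k < v < c < n < u < h < y < s.
Counting 6 from the largest end gives c.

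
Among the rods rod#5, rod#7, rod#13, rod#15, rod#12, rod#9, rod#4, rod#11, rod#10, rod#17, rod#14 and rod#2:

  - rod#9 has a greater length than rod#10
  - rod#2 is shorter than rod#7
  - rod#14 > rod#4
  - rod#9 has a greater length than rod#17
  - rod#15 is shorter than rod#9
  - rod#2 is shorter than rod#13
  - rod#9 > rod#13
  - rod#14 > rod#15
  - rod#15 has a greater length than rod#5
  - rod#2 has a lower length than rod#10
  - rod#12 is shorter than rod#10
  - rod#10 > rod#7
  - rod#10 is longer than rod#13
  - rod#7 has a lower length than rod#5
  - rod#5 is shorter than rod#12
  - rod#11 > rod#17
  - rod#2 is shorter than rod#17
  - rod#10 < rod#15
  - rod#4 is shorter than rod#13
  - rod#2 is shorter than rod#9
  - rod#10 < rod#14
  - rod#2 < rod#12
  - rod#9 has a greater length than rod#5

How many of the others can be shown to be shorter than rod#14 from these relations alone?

8

The elements the relations force below rod#14 are rod#2, rod#7, rod#5, rod#12, rod#4, rod#13, rod#10, rod#15 — no chain reaches any other.
That is 8.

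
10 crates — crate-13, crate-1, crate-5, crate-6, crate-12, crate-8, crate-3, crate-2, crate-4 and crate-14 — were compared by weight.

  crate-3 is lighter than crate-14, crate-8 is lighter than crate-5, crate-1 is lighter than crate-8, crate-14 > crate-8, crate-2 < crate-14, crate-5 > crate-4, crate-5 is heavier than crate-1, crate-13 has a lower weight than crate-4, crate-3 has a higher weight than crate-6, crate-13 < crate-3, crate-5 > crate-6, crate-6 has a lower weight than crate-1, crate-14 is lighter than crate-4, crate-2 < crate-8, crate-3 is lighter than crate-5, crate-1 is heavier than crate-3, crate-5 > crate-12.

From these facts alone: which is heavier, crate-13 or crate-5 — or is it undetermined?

crate-5

Link the given pairs in sequence: crate-13 < crate-3; crate-3 < crate-1; crate-1 < crate-8; crate-8 < crate-14; crate-14 < crate-4; crate-4 < crate-5.
Together: crate-13 < crate-3 < crate-1 < crate-8 < crate-14 < crate-4 < crate-5.
So crate-5 is heavier.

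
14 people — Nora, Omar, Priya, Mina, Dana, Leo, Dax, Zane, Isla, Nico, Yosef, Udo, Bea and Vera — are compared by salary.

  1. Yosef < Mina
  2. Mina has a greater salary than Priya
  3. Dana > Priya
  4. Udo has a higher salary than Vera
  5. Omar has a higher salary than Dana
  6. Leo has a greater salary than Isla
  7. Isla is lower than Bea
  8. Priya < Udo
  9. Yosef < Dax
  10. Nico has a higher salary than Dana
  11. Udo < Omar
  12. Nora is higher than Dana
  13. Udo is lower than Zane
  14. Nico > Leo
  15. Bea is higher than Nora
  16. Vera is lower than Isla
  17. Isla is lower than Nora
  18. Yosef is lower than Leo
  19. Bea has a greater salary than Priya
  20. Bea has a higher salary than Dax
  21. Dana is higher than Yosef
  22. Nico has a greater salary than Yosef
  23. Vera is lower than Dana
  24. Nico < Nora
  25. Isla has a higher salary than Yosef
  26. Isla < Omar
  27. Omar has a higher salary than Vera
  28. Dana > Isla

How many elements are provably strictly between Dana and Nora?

1

The relations place Dana below Nora. An element lies strictly between them when it is forced above Dana and also forced below Nora.
Above Dana: {Nico, Omar, Bea}. Below Nora: {Yosef, Priya, Vera, Isla, Leo, Nico}.
Intersection: {Nico} — 1.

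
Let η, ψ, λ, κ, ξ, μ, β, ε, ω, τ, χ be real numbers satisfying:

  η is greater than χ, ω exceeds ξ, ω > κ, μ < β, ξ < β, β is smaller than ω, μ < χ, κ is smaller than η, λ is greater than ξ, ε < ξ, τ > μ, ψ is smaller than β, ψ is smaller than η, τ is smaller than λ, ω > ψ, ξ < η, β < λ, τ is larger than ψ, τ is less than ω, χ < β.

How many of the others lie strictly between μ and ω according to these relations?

The relations place μ below ω. An element lies strictly between them when it is forced above μ and also forced below ω.
Above μ: {χ, τ, β, λ, η}. Below ω: {ψ, ε, κ, χ, ξ, τ, β}.
Intersection: {χ, τ, β} — 3.

3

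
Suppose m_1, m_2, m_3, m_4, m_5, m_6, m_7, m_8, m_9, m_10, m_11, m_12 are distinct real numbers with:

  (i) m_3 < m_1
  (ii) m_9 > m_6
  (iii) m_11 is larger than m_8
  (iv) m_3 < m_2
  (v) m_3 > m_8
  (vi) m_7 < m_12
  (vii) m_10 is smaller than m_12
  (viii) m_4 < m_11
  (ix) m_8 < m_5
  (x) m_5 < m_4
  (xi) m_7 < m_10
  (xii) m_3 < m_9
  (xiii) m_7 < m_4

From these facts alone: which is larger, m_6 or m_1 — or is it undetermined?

undetermined

Following every chain through m_6: above m_6 we get m_9.
m_1 is not reached, and no chain runs the other way from m_1 to m_6.
So the given relations leave the order of m_6 and m_1 undetermined.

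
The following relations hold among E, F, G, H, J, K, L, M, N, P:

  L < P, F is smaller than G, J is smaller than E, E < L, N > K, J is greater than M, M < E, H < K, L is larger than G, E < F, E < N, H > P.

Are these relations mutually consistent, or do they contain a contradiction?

Every relation is compatible with M < J < E < F < G < L < P < H < K < N; the set is consistent.

consistent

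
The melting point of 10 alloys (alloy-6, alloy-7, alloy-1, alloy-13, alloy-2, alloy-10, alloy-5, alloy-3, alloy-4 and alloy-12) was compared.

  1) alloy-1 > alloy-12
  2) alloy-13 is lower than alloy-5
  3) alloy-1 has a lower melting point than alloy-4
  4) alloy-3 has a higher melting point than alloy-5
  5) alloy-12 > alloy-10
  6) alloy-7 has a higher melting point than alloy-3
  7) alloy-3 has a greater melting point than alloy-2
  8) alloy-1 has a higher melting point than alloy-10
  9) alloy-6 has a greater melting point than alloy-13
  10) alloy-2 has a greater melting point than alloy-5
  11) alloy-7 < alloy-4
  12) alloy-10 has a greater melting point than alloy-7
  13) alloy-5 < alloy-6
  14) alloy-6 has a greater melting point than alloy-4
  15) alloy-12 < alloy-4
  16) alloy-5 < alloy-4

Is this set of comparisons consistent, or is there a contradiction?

consistent

The single ordering alloy-13 < alloy-5 < alloy-2 < alloy-3 < alloy-7 < alloy-10 < alloy-12 < alloy-1 < alloy-4 < alloy-6 satisfies every listed relation, so no contradiction arises.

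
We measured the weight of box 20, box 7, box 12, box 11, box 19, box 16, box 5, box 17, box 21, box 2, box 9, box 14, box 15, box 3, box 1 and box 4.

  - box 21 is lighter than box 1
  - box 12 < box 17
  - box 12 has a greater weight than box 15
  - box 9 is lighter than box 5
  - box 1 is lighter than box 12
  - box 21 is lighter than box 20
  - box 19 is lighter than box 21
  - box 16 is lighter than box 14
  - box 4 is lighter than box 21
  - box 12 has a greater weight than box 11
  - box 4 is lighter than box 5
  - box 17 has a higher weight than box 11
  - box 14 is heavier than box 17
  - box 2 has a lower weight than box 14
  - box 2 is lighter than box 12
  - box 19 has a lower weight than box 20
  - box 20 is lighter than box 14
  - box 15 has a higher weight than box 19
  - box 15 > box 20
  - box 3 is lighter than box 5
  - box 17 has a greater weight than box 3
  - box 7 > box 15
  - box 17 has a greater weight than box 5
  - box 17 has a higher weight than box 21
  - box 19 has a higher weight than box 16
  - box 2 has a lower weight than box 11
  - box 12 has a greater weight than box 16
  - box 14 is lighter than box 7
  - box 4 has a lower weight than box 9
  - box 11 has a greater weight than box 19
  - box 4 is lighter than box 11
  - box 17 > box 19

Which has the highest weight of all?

box 7

box 4 is not greatest since box 4 < box 21; box 9 is not greatest since box 9 < box 5; box 16 is not greatest since box 16 < box 14; box 19 is not greatest since box 19 < box 11; box 3 is not greatest since box 3 < box 5; box 21 is not greatest since box 21 < box 17; box 1 is not greatest since box 1 < box 12; box 5 is not greatest since box 5 < box 17; box 2 is not greatest since box 2 < box 12; box 20 is not greatest since box 20 < box 14; box 11 is not greatest since box 11 < box 12; box 15 is not greatest since box 15 < box 12; box 12 is not greatest since box 12 < box 17; box 17 is not greatest since box 17 < box 14; box 14 is not greatest since box 14 < box 7.
Only box 7 has nothing above it, so box 7 is the highest weight.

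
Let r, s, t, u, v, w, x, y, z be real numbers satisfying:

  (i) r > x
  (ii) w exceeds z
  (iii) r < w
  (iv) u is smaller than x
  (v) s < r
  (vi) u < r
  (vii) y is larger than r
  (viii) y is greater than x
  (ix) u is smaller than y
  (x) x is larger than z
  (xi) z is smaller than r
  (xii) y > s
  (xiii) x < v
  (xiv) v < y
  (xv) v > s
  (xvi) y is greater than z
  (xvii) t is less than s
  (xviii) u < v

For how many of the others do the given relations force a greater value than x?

The elements the relations force above x are v, r, y, w — no chain reaches any other.
That is 4.

4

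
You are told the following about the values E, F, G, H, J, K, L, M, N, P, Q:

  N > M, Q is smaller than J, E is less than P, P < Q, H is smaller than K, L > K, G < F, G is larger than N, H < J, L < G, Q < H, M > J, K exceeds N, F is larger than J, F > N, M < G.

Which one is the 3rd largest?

The consecutive relations fix a unique order: E < P < Q < H < J < M < N < K < L < G < F.
The 3rd largest is L.

L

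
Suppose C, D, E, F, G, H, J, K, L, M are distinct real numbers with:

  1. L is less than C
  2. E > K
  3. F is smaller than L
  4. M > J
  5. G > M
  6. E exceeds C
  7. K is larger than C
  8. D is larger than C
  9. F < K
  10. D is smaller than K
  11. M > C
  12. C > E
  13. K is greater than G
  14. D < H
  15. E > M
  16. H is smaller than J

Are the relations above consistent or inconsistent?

inconsistent

We have E < C stated directly, yet also C < D < H < J < M < G < K < E by chaining the others — so C < E. Contradiction.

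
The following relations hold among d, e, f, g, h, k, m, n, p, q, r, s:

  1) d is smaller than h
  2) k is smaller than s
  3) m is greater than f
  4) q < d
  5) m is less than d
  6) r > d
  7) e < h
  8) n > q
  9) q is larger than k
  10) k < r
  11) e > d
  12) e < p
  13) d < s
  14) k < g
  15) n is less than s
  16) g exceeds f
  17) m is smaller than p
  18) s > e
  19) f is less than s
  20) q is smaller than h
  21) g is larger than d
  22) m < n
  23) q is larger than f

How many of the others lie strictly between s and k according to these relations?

The relations place k below s. An element lies strictly between them when it is forced above k and also forced below s.
Above k: {q, d, e, h, r, n, p, g}. Below s: {f, m, q, d, e, n}.
Intersection: {q, d, e, n} — 4.

4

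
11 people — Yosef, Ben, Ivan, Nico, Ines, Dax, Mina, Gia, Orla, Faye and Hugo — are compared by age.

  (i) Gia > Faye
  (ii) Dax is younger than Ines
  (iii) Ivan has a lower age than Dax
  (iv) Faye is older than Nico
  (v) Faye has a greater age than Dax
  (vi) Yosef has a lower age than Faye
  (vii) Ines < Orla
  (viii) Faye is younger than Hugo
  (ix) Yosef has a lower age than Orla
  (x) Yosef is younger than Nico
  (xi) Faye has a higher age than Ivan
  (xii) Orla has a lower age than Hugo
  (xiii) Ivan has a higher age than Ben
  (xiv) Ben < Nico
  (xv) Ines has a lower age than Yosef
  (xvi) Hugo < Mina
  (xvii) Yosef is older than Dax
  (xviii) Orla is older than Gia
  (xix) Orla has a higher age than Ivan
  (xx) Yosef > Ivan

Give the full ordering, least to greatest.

Nothing is placed below Ben, so it is least; from there Ben < Ivan; Ivan < Dax; Dax < Ines; Ines < Yosef; Yosef < Nico; Nico < Faye; Faye < Gia; Gia < Orla; Orla < Hugo; Hugo < Mina, each given directly.

Ben < Ivan < Dax < Ines < Yosef < Nico < Faye < Gia < Orla < Hugo < Mina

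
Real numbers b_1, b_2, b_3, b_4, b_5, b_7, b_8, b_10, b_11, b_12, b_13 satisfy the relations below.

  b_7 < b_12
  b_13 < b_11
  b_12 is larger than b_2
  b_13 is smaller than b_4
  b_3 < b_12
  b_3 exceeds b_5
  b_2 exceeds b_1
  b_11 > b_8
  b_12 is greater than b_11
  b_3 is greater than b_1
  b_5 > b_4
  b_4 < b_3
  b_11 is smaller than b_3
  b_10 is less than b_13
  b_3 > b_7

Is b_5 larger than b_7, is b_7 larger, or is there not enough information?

undetermined

Following every chain through b_5: above b_5 we get b_3, b_12; below b_5 we get b_10, b_13, b_4.
b_7 is not reached, and no chain runs the other way from b_7 to b_5.
So the given relations leave the order of b_5 and b_7 undetermined.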